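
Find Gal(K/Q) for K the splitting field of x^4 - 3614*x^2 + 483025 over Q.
Gal(K/Q) = Z/2Z (cyclic of order 2)

f factors as (x^2 - 139)(x^2 - 3475), so the splitting field is K = Q(sqrt(139), sqrt(3475)). The squarefree part of 139 is 139 and the squarefree part of 3475 is also 139, so sqrt(139) and sqrt(3475) are both rational multiples of sqrt(139). Hence Q(sqrt(139)) = Q(sqrt(3475)) = Q(sqrt(139)), and the splitting field collapses to a single degree-2 extension with Galois group Z/2Z.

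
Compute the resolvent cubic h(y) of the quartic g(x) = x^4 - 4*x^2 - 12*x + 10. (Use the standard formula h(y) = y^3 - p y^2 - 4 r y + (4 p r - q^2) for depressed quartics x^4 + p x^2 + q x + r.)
h(y) = y^3 + 4*y^2 - 40*y - 304

Identify coefficients: p = -4, q = -12, r = 10.
Plug into h(y) = y^3 - p y^2 - 4 r y + (4 p r - q^2):
  h(y) = y^3 - (-4) y^2 - 4*(10) y + (4*(-4)*(10) - (-12)^2)
       = y^3 + (4) y^2 + (-40) y + (-304).
Simplifying: h(y) = y^3 + 4*y^2 - 40*y - 304.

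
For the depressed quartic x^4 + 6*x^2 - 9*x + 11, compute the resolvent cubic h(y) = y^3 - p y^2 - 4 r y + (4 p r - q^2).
h(y) = y^3 - 6*y^2 - 44*y + 183

Identify coefficients: p = 6, q = -9, r = 11.
Plug into h(y) = y^3 - p y^2 - 4 r y + (4 p r - q^2):
  h(y) = y^3 - (6) y^2 - 4*(11) y + (4*(6)*(11) - (-9)^2)
       = y^3 + (-6) y^2 + (-44) y + (183).
Simplifying: h(y) = y^3 - 6*y^2 - 44*y + 183.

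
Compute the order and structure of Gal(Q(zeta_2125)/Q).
|Gal(Q(zeta_2125)/Q)| = phi(2125) = 1600; group ≅ (Z/2125Z)^* ≅ Z/16Z × Z/100Z

The n-th cyclotomic polynomial Φ_2125(x) is the minimal polynomial of zeta_2125 over Q and has degree phi(2125) = 1600. So Q(zeta_2125) is a degree-1600 Galois extension with Galois group (Z/2125Z)^*. By CRT, (Z/2125Z)^* ≅ (Z/125Z)^* × (Z/17Z)^*. Each prime-power unit group is (Z/125Z)^* ≅ Z/100Z; (Z/17Z)^* ≅ Z/16Z. Hence Gal(Q(zeta_2125)/Q) ≅ Z/16Z × Z/100Z.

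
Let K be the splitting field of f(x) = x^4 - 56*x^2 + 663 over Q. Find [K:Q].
[K:Q] = 4

f factors as (x^2 - 39)(x^2 - 17); the splitting field is K = Q(sqrt(39), sqrt(17)). Since 39, 17, and 663 are all non-squares in Q, the three subfields Q(sqrt(39)), Q(sqrt(17)), Q(sqrt(663)) are distinct degree-2 extensions, so [K:Q] = 4 (Klein four Galois group).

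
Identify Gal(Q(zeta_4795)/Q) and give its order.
|Gal(Q(zeta_4795)/Q)| = phi(4795) = 3264; group ≅ (Z/4795Z)^* ≅ Z/4Z × Z/6Z × Z/136Z

The n-th cyclotomic polynomial Φ_4795(x) is the minimal polynomial of zeta_4795 over Q and has degree phi(4795) = 3264. So Q(zeta_4795) is a degree-3264 Galois extension with Galois group (Z/4795Z)^*. By CRT, (Z/4795Z)^* ≅ (Z/5Z)^* × (Z/7Z)^* × (Z/137Z)^*. Each prime-power unit group is (Z/5Z)^* ≅ Z/4Z; (Z/7Z)^* ≅ Z/6Z; (Z/137Z)^* ≅ Z/136Z. Hence Gal(Q(zeta_4795)/Q) ≅ Z/4Z × Z/6Z × Z/136Z.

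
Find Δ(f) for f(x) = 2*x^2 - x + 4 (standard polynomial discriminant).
Δ = -31

For a quadratic a x^2 + b x + c the discriminant is Δ = b^2 - 4ac = (-1)^2 - 4*(2)*(4) = 1 - (32) = -31.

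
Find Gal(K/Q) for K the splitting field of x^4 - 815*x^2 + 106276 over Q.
Gal(K/Q) = Z/2Z (cyclic of order 2)

f factors as (x^2 - 163)(x^2 - 652), so the splitting field is K = Q(sqrt(163), sqrt(652)). The squarefree part of 163 is 163 and the squarefree part of 652 is also 163, so sqrt(163) and sqrt(652) are both rational multiples of sqrt(163). Hence Q(sqrt(163)) = Q(sqrt(652)) = Q(sqrt(163)), and the splitting field collapses to a single degree-2 extension with Galois group Z/2Z.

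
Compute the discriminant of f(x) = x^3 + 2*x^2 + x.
Δ = 0

For x^3 + a x^2 + b x + c the discriminant is Δ = 18 a b c - 4 a^3 c + a^2 b^2 - 4 b^3 - 27 c^2.
Plug a = 2, b = 1, c = 0:
  18*(2)*(1)*(0) - 4*(2)^3*(0) + (2)^2*(1)^2 - 4*(1)^3 - 27*(0)^2
  = 0 + (0) + 4 + (-4) + (0)
  = 0.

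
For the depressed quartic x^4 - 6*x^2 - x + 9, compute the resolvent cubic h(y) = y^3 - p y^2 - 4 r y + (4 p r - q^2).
h(y) = y^3 + 6*y^2 - 36*y - 217

Identify coefficients: p = -6, q = -1, r = 9.
Plug into h(y) = y^3 - p y^2 - 4 r y + (4 p r - q^2):
  h(y) = y^3 - (-6) y^2 - 4*(9) y + (4*(-6)*(9) - (-1)^2)
       = y^3 + (6) y^2 + (-36) y + (-217).
Simplifying: h(y) = y^3 + 6*y^2 - 36*y - 217.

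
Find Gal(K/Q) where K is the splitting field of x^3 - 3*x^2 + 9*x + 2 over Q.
Gal(K/Q) = S_3 (symmetric group of order 6)

Compute the discriminant of x^3 + (-3)*x^2 + (9)*x + (2): Δ = -3051. Since Δ is not a rational square, the Galois group is not contained in A_3; it must be the full S_3 (irreducibility of the cubic rules out anything smaller).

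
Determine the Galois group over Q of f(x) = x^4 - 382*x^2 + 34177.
Gal(K/Q) = V_4 (Klein four-group, Z/2Z × Z/2Z)

f factors as (x^2 - 239)(x^2 - 143), so the splitting field is K = Q(sqrt(239), sqrt(143)). The elements 239, 143, 34177 are all non-squares in Q, so sqrt(239) and sqrt(143) generate independent quadratic extensions. Thus [K:Q] = 4 and Gal(K/Q) is generated by the two order-2 automorphisms sqrt(239) ↦ -sqrt(239) and sqrt(143) ↦ -sqrt(143), giving V_4.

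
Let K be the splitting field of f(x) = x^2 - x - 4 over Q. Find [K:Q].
[K:Q] = 2

The discriminant of x^2 + (-1)*x + (-4) is b^2 - 4c = 1 - (-16) = 17. Since 17 is not a perfect square in Q, the polynomial is irreducible over Q. Its two roots generate a degree-2 extension, so [K:Q] = 2.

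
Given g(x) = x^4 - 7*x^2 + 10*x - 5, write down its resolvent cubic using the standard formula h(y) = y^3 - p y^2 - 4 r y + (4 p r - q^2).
h(y) = y^3 + 7*y^2 + 20*y + 40

Identify coefficients: p = -7, q = 10, r = -5.
Plug into h(y) = y^3 - p y^2 - 4 r y + (4 p r - q^2):
  h(y) = y^3 - (-7) y^2 - 4*(-5) y + (4*(-7)*(-5) - (10)^2)
       = y^3 + (7) y^2 + (20) y + (40).
Simplifying: h(y) = y^3 + 7*y^2 + 20*y + 40.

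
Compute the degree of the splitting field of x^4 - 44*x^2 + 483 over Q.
[K:Q] = 4

f factors as (x^2 - 21)(x^2 - 23); the splitting field is K = Q(sqrt(21), sqrt(23)). Since 21, 23, and 483 are all non-squares in Q, the three subfields Q(sqrt(21)), Q(sqrt(23)), Q(sqrt(483)) are distinct degree-2 extensions, so [K:Q] = 4 (Klein four Galois group).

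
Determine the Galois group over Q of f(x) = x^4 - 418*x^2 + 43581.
Gal(K/Q) = V_4 (Klein four-group, Z/2Z × Z/2Z)

f factors as (x^2 - 199)(x^2 - 219), so the splitting field is K = Q(sqrt(199), sqrt(219)). The elements 199, 219, 43581 are all non-squares in Q, so sqrt(199) and sqrt(219) generate independent quadratic extensions. Thus [K:Q] = 4 and Gal(K/Q) is generated by the two order-2 automorphisms sqrt(199) ↦ -sqrt(199) and sqrt(219) ↦ -sqrt(219), giving V_4.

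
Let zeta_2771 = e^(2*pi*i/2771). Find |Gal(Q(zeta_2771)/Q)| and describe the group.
|Gal(Q(zeta_2771)/Q)| = phi(2771) = 2592; group ≅ (Z/2771Z)^* ≅ Z/16Z × Z/162Z

The n-th cyclotomic polynomial Φ_2771(x) is the minimal polynomial of zeta_2771 over Q and has degree phi(2771) = 2592. So Q(zeta_2771) is a degree-2592 Galois extension with Galois group (Z/2771Z)^*. By CRT, (Z/2771Z)^* ≅ (Z/17Z)^* × (Z/163Z)^*. Each prime-power unit group is (Z/17Z)^* ≅ Z/16Z; (Z/163Z)^* ≅ Z/162Z. Hence Gal(Q(zeta_2771)/Q) ≅ Z/16Z × Z/162Z.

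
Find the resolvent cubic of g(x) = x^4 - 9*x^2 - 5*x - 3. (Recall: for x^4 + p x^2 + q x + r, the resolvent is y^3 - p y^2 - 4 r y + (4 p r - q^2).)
h(y) = y^3 + 9*y^2 + 12*y + 83

Identify coefficients: p = -9, q = -5, r = -3.
Plug into h(y) = y^3 - p y^2 - 4 r y + (4 p r - q^2):
  h(y) = y^3 - (-9) y^2 - 4*(-3) y + (4*(-9)*(-3) - (-5)^2)
       = y^3 + (9) y^2 + (12) y + (83).
Simplifying: h(y) = y^3 + 9*y^2 + 12*y + 83.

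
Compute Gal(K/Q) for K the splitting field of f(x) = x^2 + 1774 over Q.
Gal(K/Q) = Z/2Z (cyclic of order 2)

x^2 + 1774 is irreducible over Q since -1774 is not a rational square. The splitting field Q(sqrt(-1774)) has degree 2 over Q, and its unique nontrivial automorphism is sqrt(-1774) ↦ -sqrt(-1774). Hence Gal(Q(sqrt(-1774))/Q) = Z/2Z.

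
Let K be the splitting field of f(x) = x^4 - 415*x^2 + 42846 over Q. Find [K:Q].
[K:Q] = 4

f factors as (x^2 - 193)(x^2 - 222); the splitting field is K = Q(sqrt(193), sqrt(222)). Since 193, 222, and 42846 are all non-squares in Q, the three subfields Q(sqrt(193)), Q(sqrt(222)), Q(sqrt(42846)) are distinct degree-2 extensions, so [K:Q] = 4 (Klein four Galois group).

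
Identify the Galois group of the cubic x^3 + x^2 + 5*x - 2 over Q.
Gal(K/Q) = S_3 (symmetric group of order 6)

Compute the discriminant of x^3 + (1)*x^2 + (5)*x + (-2): Δ = -755. Since Δ is not a rational square, the Galois group is not contained in A_3; it must be the full S_3 (irreducibility of the cubic rules out anything smaller).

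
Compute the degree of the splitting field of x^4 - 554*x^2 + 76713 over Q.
[K:Q] = 4

f factors as (x^2 - 273)(x^2 - 281); the splitting field is K = Q(sqrt(273), sqrt(281)). Since 273, 281, and 76713 are all non-squares in Q, the three subfields Q(sqrt(273)), Q(sqrt(281)), Q(sqrt(76713)) are distinct degree-2 extensions, so [K:Q] = 4 (Klein four Galois group).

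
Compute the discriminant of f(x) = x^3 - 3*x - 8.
Δ = -1620

For a depressed cubic x^3 + p x + q the discriminant is Δ = -4 p^3 - 27 q^2 = -4*(-3)^3 - 27*(-8)^2 = 108 - 1728 = -1620.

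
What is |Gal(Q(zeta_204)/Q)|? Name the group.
|Gal(Q(zeta_204)/Q)| = phi(204) = 64; group ≅ (Z/204Z)^* ≅ Z/2Z × Z/2Z × Z/16Z

The n-th cyclotomic polynomial Φ_204(x) is the minimal polynomial of zeta_204 over Q and has degree phi(204) = 64. So Q(zeta_204) is a degree-64 Galois extension with Galois group (Z/204Z)^*. By CRT, (Z/204Z)^* ≅ (Z/4Z)^* × (Z/3Z)^* × (Z/17Z)^*. Each prime-power unit group is (Z/4Z)^* ≅ Z/2Z; (Z/3Z)^* ≅ Z/2Z; (Z/17Z)^* ≅ Z/16Z. Hence Gal(Q(zeta_204)/Q) ≅ Z/2Z × Z/2Z × Z/16Z.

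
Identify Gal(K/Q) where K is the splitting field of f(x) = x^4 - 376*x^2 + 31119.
Gal(K/Q) = V_4 (Klein four-group, Z/2Z × Z/2Z)

f factors as (x^2 - 123)(x^2 - 253), so the splitting field is K = Q(sqrt(123), sqrt(253)). The elements 123, 253, 31119 are all non-squares in Q, so sqrt(123) and sqrt(253) generate independent quadratic extensions. Thus [K:Q] = 4 and Gal(K/Q) is generated by the two order-2 automorphisms sqrt(123) ↦ -sqrt(123) and sqrt(253) ↦ -sqrt(253), giving V_4.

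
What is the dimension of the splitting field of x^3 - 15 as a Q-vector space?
[K:Q] = 6

x^3 - 15 has one real root r = 15^(1/3) and two complex roots r*zeta_3, r*zeta_3^2 where zeta_3 = e^(2*pi*i/3). The splitting field is Q(r, zeta_3). [Q(r):Q] = 3 and [Q(zeta_3):Q] = 2 with gcd = 1, so [Q(r, zeta_3):Q] = 3 * 2 = 6.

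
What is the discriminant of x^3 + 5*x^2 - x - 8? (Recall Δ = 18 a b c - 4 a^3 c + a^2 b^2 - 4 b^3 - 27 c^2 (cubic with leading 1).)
Δ = 3021

For x^3 + a x^2 + b x + c the discriminant is Δ = 18 a b c - 4 a^3 c + a^2 b^2 - 4 b^3 - 27 c^2.
Plug a = 5, b = -1, c = -8:
  18*(5)*(-1)*(-8) - 4*(5)^3*(-8) + (5)^2*(-1)^2 - 4*(-1)^3 - 27*(-8)^2
  = 720 + (4000) + 25 + (4) + (-1728)
  = 3021.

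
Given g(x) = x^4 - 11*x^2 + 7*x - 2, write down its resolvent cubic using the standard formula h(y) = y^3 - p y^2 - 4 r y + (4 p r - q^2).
h(y) = y^3 + 11*y^2 + 8*y + 39

Identify coefficients: p = -11, q = 7, r = -2.
Plug into h(y) = y^3 - p y^2 - 4 r y + (4 p r - q^2):
  h(y) = y^3 - (-11) y^2 - 4*(-2) y + (4*(-11)*(-2) - (7)^2)
       = y^3 + (11) y^2 + (8) y + (39).
Simplifying: h(y) = y^3 + 11*y^2 + 8*y + 39.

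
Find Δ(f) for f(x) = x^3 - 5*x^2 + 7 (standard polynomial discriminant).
Δ = 2177

For x^3 + a x^2 + b x + c the discriminant is Δ = 18 a b c - 4 a^3 c + a^2 b^2 - 4 b^3 - 27 c^2.
Plug a = -5, b = 0, c = 7:
  18*(-5)*(0)*(7) - 4*(-5)^3*(7) + (-5)^2*(0)^2 - 4*(0)^3 - 27*(7)^2
  = 0 + (3500) + 0 + (0) + (-1323)
  = 2177.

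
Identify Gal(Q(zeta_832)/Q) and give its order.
|Gal(Q(zeta_832)/Q)| = phi(832) = 384; group ≅ (Z/832Z)^* ≅ Z/2Z × Z/12Z × Z/16Z

The n-th cyclotomic polynomial Φ_832(x) is the minimal polynomial of zeta_832 over Q and has degree phi(832) = 384. So Q(zeta_832) is a degree-384 Galois extension with Galois group (Z/832Z)^*. By CRT, (Z/832Z)^* ≅ (Z/64Z)^* × (Z/13Z)^*. Each prime-power unit group is (Z/64Z)^* ≅ Z/2Z × Z/16Z; (Z/13Z)^* ≅ Z/12Z. Hence Gal(Q(zeta_832)/Q) ≅ Z/2Z × Z/12Z × Z/16Z.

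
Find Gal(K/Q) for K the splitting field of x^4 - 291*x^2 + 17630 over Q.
Gal(K/Q) = V_4 (Klein four-group, Z/2Z × Z/2Z)

f factors as (x^2 - 205)(x^2 - 86), so the splitting field is K = Q(sqrt(205), sqrt(86)). The elements 205, 86, 17630 are all non-squares in Q, so sqrt(205) and sqrt(86) generate independent quadratic extensions. Thus [K:Q] = 4 and Gal(K/Q) is generated by the two order-2 automorphisms sqrt(205) ↦ -sqrt(205) and sqrt(86) ↦ -sqrt(86), giving V_4.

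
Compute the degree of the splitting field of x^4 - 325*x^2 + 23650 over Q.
[K:Q] = 4

f factors as (x^2 - 110)(x^2 - 215); the splitting field is K = Q(sqrt(110), sqrt(215)). Since 110, 215, and 23650 are all non-squares in Q, the three subfields Q(sqrt(110)), Q(sqrt(215)), Q(sqrt(23650)) are distinct degree-2 extensions, so [K:Q] = 4 (Klein four Galois group).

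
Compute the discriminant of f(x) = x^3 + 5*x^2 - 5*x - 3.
Δ = 3732

For x^3 + a x^2 + b x + c the discriminant is Δ = 18 a b c - 4 a^3 c + a^2 b^2 - 4 b^3 - 27 c^2.
Plug a = 5, b = -5, c = -3:
  18*(5)*(-5)*(-3) - 4*(5)^3*(-3) + (5)^2*(-5)^2 - 4*(-5)^3 - 27*(-3)^2
  = 1350 + (1500) + 625 + (500) + (-243)
  = 3732.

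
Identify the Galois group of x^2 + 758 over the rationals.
Gal(K/Q) = Z/2Z (cyclic of order 2)

x^2 + 758 is irreducible over Q since -758 is not a rational square. The splitting field Q(sqrt(-758)) has degree 2 over Q, and its unique nontrivial automorphism is sqrt(-758) ↦ -sqrt(-758). Hence Gal(Q(sqrt(-758))/Q) = Z/2Z.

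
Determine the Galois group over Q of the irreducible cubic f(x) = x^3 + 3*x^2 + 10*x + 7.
Gal(K/Q) = S_3 (symmetric group of order 6)

Compute the discriminant of x^3 + (3)*x^2 + (10)*x + (7): Δ = -1399. Since Δ is not a rational square, the Galois group is not contained in A_3; it must be the full S_3 (irreducibility of the cubic rules out anything smaller).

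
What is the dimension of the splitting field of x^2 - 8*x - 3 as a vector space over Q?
[K:Q] = 2

The discriminant of x^2 + (-8)*x + (-3) is b^2 - 4c = 64 - (-12) = 76. Since 76 is not a perfect square in Q, the polynomial is irreducible over Q. Its two roots generate a degree-2 extension, so [K:Q] = 2.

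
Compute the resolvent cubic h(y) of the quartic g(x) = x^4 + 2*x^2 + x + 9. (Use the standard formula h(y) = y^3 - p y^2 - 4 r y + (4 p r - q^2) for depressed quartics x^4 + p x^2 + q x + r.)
h(y) = y^3 - 2*y^2 - 36*y + 71

Identify coefficients: p = 2, q = 1, r = 9.
Plug into h(y) = y^3 - p y^2 - 4 r y + (4 p r - q^2):
  h(y) = y^3 - (2) y^2 - 4*(9) y + (4*(2)*(9) - (1)^2)
       = y^3 + (-2) y^2 + (-36) y + (71).
Simplifying: h(y) = y^3 - 2*y^2 - 36*y + 71.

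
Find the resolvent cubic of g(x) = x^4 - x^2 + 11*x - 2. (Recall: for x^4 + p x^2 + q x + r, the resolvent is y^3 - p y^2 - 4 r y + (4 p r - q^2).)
h(y) = y^3 + y^2 + 8*y - 113

Identify coefficients: p = -1, q = 11, r = -2.
Plug into h(y) = y^3 - p y^2 - 4 r y + (4 p r - q^2):
  h(y) = y^3 - (-1) y^2 - 4*(-2) y + (4*(-1)*(-2) - (11)^2)
       = y^3 + (1) y^2 + (8) y + (-113).
Simplifying: h(y) = y^3 + y^2 + 8*y - 113.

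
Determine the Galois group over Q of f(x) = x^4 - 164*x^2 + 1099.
Gal(K/Q) = V_4 (Klein four-group, Z/2Z × Z/2Z)

f factors as (x^2 - 157)(x^2 - 7), so the splitting field is K = Q(sqrt(157), sqrt(7)). The elements 157, 7, 1099 are all non-squares in Q, so sqrt(157) and sqrt(7) generate independent quadratic extensions. Thus [K:Q] = 4 and Gal(K/Q) is generated by the two order-2 automorphisms sqrt(157) ↦ -sqrt(157) and sqrt(7) ↦ -sqrt(7), giving V_4.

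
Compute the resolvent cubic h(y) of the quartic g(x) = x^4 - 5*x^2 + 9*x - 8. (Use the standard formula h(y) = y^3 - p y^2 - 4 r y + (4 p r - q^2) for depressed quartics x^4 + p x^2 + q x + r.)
h(y) = y^3 + 5*y^2 + 32*y + 79

Identify coefficients: p = -5, q = 9, r = -8.
Plug into h(y) = y^3 - p y^2 - 4 r y + (4 p r - q^2):
  h(y) = y^3 - (-5) y^2 - 4*(-8) y + (4*(-5)*(-8) - (9)^2)
       = y^3 + (5) y^2 + (32) y + (79).
Simplifying: h(y) = y^3 + 5*y^2 + 32*y + 79.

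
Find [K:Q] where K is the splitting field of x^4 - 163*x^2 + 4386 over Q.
[K:Q] = 4

f factors as (x^2 - 129)(x^2 - 34); the splitting field is K = Q(sqrt(129), sqrt(34)). Since 129, 34, and 4386 are all non-squares in Q, the three subfields Q(sqrt(129)), Q(sqrt(34)), Q(sqrt(4386)) are distinct degree-2 extensions, so [K:Q] = 4 (Klein four Galois group).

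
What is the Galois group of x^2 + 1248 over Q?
Gal(K/Q) = Z/2Z (cyclic of order 2)

x^2 + 1248 is irreducible over Q since -1248 is not a rational square. The splitting field Q(sqrt(-1248)) has degree 2 over Q, and its unique nontrivial automorphism is sqrt(-1248) ↦ -sqrt(-1248). Hence Gal(Q(sqrt(-1248))/Q) = Z/2Z.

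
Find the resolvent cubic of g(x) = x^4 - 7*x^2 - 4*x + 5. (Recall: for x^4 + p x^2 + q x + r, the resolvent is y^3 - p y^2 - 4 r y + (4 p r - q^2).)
h(y) = y^3 + 7*y^2 - 20*y - 156

Identify coefficients: p = -7, q = -4, r = 5.
Plug into h(y) = y^3 - p y^2 - 4 r y + (4 p r - q^2):
  h(y) = y^3 - (-7) y^2 - 4*(5) y + (4*(-7)*(5) - (-4)^2)
       = y^3 + (7) y^2 + (-20) y + (-156).
Simplifying: h(y) = y^3 + 7*y^2 - 20*y - 156.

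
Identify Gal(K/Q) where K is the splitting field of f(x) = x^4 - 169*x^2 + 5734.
Gal(K/Q) = V_4 (Klein four-group, Z/2Z × Z/2Z)

f factors as (x^2 - 122)(x^2 - 47), so the splitting field is K = Q(sqrt(122), sqrt(47)). The elements 122, 47, 5734 are all non-squares in Q, so sqrt(122) and sqrt(47) generate independent quadratic extensions. Thus [K:Q] = 4 and Gal(K/Q) is generated by the two order-2 automorphisms sqrt(122) ↦ -sqrt(122) and sqrt(47) ↦ -sqrt(47), giving V_4.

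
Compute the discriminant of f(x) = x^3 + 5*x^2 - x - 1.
Δ = 592

For x^3 + a x^2 + b x + c the discriminant is Δ = 18 a b c - 4 a^3 c + a^2 b^2 - 4 b^3 - 27 c^2.
Plug a = 5, b = -1, c = -1:
  18*(5)*(-1)*(-1) - 4*(5)^3*(-1) + (5)^2*(-1)^2 - 4*(-1)^3 - 27*(-1)^2
  = 90 + (500) + 25 + (4) + (-27)
  = 592.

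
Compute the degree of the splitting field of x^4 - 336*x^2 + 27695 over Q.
[K:Q] = 4

f factors as (x^2 - 145)(x^2 - 191); the splitting field is K = Q(sqrt(145), sqrt(191)). Since 145, 191, and 27695 are all non-squares in Q, the three subfields Q(sqrt(145)), Q(sqrt(191)), Q(sqrt(27695)) are distinct degree-2 extensions, so [K:Q] = 4 (Klein four Galois group).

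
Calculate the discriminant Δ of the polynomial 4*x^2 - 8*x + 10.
Δ = -96

For a quadratic a x^2 + b x + c the discriminant is Δ = b^2 - 4ac = (-8)^2 - 4*(4)*(10) = 64 - (160) = -96.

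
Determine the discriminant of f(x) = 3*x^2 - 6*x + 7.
Δ = -48

For a quadratic a x^2 + b x + c the discriminant is Δ = b^2 - 4ac = (-6)^2 - 4*(3)*(7) = 36 - (84) = -48.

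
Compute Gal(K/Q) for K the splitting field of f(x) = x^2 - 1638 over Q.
Gal(K/Q) = Z/2Z (cyclic of order 2)

x^2 - 1638 is irreducible over Q since 1638 is not a rational square. The splitting field Q(sqrt(1638)) has degree 2 over Q, and its unique nontrivial automorphism is sqrt(1638) ↦ -sqrt(1638). Hence Gal(Q(sqrt(1638))/Q) = Z/2Z.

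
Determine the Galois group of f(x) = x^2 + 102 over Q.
Gal(K/Q) = Z/2Z (cyclic of order 2)

x^2 + 102 is irreducible over Q since -102 is not a rational square. The splitting field Q(sqrt(-102)) has degree 2 over Q, and its unique nontrivial automorphism is sqrt(-102) ↦ -sqrt(-102). Hence Gal(Q(sqrt(-102))/Q) = Z/2Z.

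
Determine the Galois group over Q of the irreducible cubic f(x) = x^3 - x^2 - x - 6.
Gal(K/Q) = S_3 (symmetric group of order 6)

Compute the discriminant of x^3 + (-1)*x^2 + (-1)*x + (-6): Δ = -1099. Since Δ is not a rational square, the Galois group is not contained in A_3; it must be the full S_3 (irreducibility of the cubic rules out anything smaller).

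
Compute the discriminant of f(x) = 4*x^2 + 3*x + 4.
Δ = -55

For a quadratic a x^2 + b x + c the discriminant is Δ = b^2 - 4ac = (3)^2 - 4*(4)*(4) = 9 - (64) = -55.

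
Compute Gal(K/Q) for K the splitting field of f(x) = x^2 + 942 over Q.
Gal(K/Q) = Z/2Z (cyclic of order 2)

x^2 + 942 is irreducible over Q since -942 is not a rational square. The splitting field Q(sqrt(-942)) has degree 2 over Q, and its unique nontrivial automorphism is sqrt(-942) ↦ -sqrt(-942). Hence Gal(Q(sqrt(-942))/Q) = Z/2Z.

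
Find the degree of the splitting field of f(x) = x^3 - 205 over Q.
[K:Q] = 6

x^3 - 205 has one real root r = 205^(1/3) and two complex roots r*zeta_3, r*zeta_3^2 where zeta_3 = e^(2*pi*i/3). The splitting field is Q(r, zeta_3). [Q(r):Q] = 3 and [Q(zeta_3):Q] = 2 with gcd = 1, so [Q(r, zeta_3):Q] = 3 * 2 = 6.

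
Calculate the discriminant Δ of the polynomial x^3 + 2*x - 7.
Δ = -1355

For x^3 + a x^2 + b x + c the discriminant is Δ = 18 a b c - 4 a^3 c + a^2 b^2 - 4 b^3 - 27 c^2.
Plug a = 0, b = 2, c = -7:
  18*(0)*(2)*(-7) - 4*(0)^3*(-7) + (0)^2*(2)^2 - 4*(2)^3 - 27*(-7)^2
  = 0 + (0) + 0 + (-32) + (-1323)
  = -1355.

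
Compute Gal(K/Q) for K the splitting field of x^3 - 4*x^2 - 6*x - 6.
Gal(K/Q) = S_3 (symmetric group of order 6)

Compute the discriminant of x^3 + (-4)*x^2 + (-6)*x + (-6): Δ = -3660. Since Δ is not a rational square, the Galois group is not contained in A_3; it must be the full S_3 (irreducibility of the cubic rules out anything smaller).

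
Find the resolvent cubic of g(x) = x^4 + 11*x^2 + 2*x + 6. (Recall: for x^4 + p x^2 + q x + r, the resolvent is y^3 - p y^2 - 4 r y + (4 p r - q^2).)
h(y) = y^3 - 11*y^2 - 24*y + 260

Identify coefficients: p = 11, q = 2, r = 6.
Plug into h(y) = y^3 - p y^2 - 4 r y + (4 p r - q^2):
  h(y) = y^3 - (11) y^2 - 4*(6) y + (4*(11)*(6) - (2)^2)
       = y^3 + (-11) y^2 + (-24) y + (260).
Simplifying: h(y) = y^3 - 11*y^2 - 24*y + 260.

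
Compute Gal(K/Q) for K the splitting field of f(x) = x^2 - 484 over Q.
Gal(K/Q) = trivial group (order 1)

x^2 - 484 factors as (x - 22)(x + 22) over Q, so its splitting field is Q itself and the Galois group is trivial.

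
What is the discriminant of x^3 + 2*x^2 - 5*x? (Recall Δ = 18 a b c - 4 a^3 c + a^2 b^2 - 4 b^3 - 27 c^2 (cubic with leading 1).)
Δ = 600

For x^3 + a x^2 + b x + c the discriminant is Δ = 18 a b c - 4 a^3 c + a^2 b^2 - 4 b^3 - 27 c^2.
Plug a = 2, b = -5, c = 0:
  18*(2)*(-5)*(0) - 4*(2)^3*(0) + (2)^2*(-5)^2 - 4*(-5)^3 - 27*(0)^2
  = 0 + (0) + 100 + (500) + (0)
  = 600.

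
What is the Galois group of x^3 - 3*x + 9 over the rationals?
Gal(K/Q) = S_3 (symmetric group of order 6)

Compute the discriminant of x^3 + (0)*x^2 + (-3)*x + (9): Δ = -2079. Since Δ is not a rational square, the Galois group is not contained in A_3; it must be the full S_3 (irreducibility of the cubic rules out anything smaller).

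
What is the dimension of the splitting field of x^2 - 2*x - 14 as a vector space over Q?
[K:Q] = 2

The discriminant of x^2 + (-2)*x + (-14) is b^2 - 4c = 4 - (-56) = 60. Since 60 is not a perfect square in Q, the polynomial is irreducible over Q. Its two roots generate a degree-2 extension, so [K:Q] = 2.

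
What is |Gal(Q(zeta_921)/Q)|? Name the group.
|Gal(Q(zeta_921)/Q)| = phi(921) = 612; group ≅ (Z/921Z)^* ≅ Z/2Z × Z/306Z

The n-th cyclotomic polynomial Φ_921(x) is the minimal polynomial of zeta_921 over Q and has degree phi(921) = 612. So Q(zeta_921) is a degree-612 Galois extension with Galois group (Z/921Z)^*. By CRT, (Z/921Z)^* ≅ (Z/3Z)^* × (Z/307Z)^*. Each prime-power unit group is (Z/3Z)^* ≅ Z/2Z; (Z/307Z)^* ≅ Z/306Z. Hence Gal(Q(zeta_921)/Q) ≅ Z/2Z × Z/306Z.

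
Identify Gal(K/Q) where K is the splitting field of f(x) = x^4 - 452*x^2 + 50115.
Gal(K/Q) = V_4 (Klein four-group, Z/2Z × Z/2Z)

f factors as (x^2 - 195)(x^2 - 257), so the splitting field is K = Q(sqrt(195), sqrt(257)). The elements 195, 257, 50115 are all non-squares in Q, so sqrt(195) and sqrt(257) generate independent quadratic extensions. Thus [K:Q] = 4 and Gal(K/Q) is generated by the two order-2 automorphisms sqrt(195) ↦ -sqrt(195) and sqrt(257) ↦ -sqrt(257), giving V_4.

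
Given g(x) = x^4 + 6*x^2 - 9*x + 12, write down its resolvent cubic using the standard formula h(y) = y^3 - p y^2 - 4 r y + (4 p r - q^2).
h(y) = y^3 - 6*y^2 - 48*y + 207

Identify coefficients: p = 6, q = -9, r = 12.
Plug into h(y) = y^3 - p y^2 - 4 r y + (4 p r - q^2):
  h(y) = y^3 - (6) y^2 - 4*(12) y + (4*(6)*(12) - (-9)^2)
       = y^3 + (-6) y^2 + (-48) y + (207).
Simplifying: h(y) = y^3 - 6*y^2 - 48*y + 207.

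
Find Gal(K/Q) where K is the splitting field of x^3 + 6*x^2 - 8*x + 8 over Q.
Gal(K/Q) = S_3 (symmetric group of order 6)

Compute the discriminant of x^3 + (6)*x^2 + (-8)*x + (8): Δ = -11200. Since Δ is not a rational square, the Galois group is not contained in A_3; it must be the full S_3 (irreducibility of the cubic rules out anything smaller).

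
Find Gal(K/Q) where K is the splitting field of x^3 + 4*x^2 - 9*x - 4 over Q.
Gal(K/Q) = A_3 (cyclic of order 3)

Compute the discriminant of x^3 + (4)*x^2 + (-9)*x + (-4): Δ = 7396. Since Δ is a perfect square (Δ = 86^2), the Galois group is contained in A_3. Irreducibility forces the group to be transitive on three roots, so Gal = A_3.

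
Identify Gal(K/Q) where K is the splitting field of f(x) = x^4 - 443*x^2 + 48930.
Gal(K/Q) = V_4 (Klein four-group, Z/2Z × Z/2Z)

f factors as (x^2 - 210)(x^2 - 233), so the splitting field is K = Q(sqrt(210), sqrt(233)). The elements 210, 233, 48930 are all non-squares in Q, so sqrt(210) and sqrt(233) generate independent quadratic extensions. Thus [K:Q] = 4 and Gal(K/Q) is generated by the two order-2 automorphisms sqrt(210) ↦ -sqrt(210) and sqrt(233) ↦ -sqrt(233), giving V_4.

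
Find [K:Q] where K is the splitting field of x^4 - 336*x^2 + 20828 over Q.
[K:Q] = 4

f factors as (x^2 - 82)(x^2 - 254); the splitting field is K = Q(sqrt(82), sqrt(254)). Since 82, 254, and 20828 are all non-squares in Q, the three subfields Q(sqrt(82)), Q(sqrt(254)), Q(sqrt(20828)) are distinct degree-2 extensions, so [K:Q] = 4 (Klein four Galois group).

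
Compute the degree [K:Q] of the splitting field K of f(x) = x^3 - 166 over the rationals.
[K:Q] = 6

x^3 - 166 has one real root r = 166^(1/3) and two complex roots r*zeta_3, r*zeta_3^2 where zeta_3 = e^(2*pi*i/3). The splitting field is Q(r, zeta_3). [Q(r):Q] = 3 and [Q(zeta_3):Q] = 2 with gcd = 1, so [Q(r, zeta_3):Q] = 3 * 2 = 6.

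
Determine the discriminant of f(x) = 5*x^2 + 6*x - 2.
Δ = 76

For a quadratic a x^2 + b x + c the discriminant is Δ = b^2 - 4ac = (6)^2 - 4*(5)*(-2) = 36 - (-40) = 76.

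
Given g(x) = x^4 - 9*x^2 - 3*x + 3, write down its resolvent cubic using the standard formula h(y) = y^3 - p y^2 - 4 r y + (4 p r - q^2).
h(y) = y^3 + 9*y^2 - 12*y - 117

Identify coefficients: p = -9, q = -3, r = 3.
Plug into h(y) = y^3 - p y^2 - 4 r y + (4 p r - q^2):
  h(y) = y^3 - (-9) y^2 - 4*(3) y + (4*(-9)*(3) - (-3)^2)
       = y^3 + (9) y^2 + (-12) y + (-117).
Simplifying: h(y) = y^3 + 9*y^2 - 12*y - 117.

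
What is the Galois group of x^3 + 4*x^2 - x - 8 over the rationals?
Gal(K/Q) = S_3 (symmetric group of order 6)

Compute the discriminant of x^3 + (4)*x^2 + (-1)*x + (-8): Δ = 916. Since Δ is not a rational square, the Galois group is not contained in A_3; it must be the full S_3 (irreducibility of the cubic rules out anything smaller).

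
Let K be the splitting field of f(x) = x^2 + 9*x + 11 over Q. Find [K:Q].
[K:Q] = 2

The discriminant of x^2 + (9)*x + (11) is b^2 - 4c = 81 - (44) = 37. Since 37 is not a perfect square in Q, the polynomial is irreducible over Q. Its two roots generate a degree-2 extension, so [K:Q] = 2.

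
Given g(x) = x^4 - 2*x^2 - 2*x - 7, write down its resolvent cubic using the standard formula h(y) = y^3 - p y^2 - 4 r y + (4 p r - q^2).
h(y) = y^3 + 2*y^2 + 28*y + 52

Identify coefficients: p = -2, q = -2, r = -7.
Plug into h(y) = y^3 - p y^2 - 4 r y + (4 p r - q^2):
  h(y) = y^3 - (-2) y^2 - 4*(-7) y + (4*(-2)*(-7) - (-2)^2)
       = y^3 + (2) y^2 + (28) y + (52).
Simplifying: h(y) = y^3 + 2*y^2 + 28*y + 52.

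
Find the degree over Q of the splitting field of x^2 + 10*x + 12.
[K:Q] = 2

The discriminant of x^2 + (10)*x + (12) is b^2 - 4c = 100 - (48) = 52. Since 52 is not a perfect square in Q, the polynomial is irreducible over Q. Its two roots generate a degree-2 extension, so [K:Q] = 2.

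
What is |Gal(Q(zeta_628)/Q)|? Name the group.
|Gal(Q(zeta_628)/Q)| = phi(628) = 312; group ≅ (Z/628Z)^* ≅ Z/2Z × Z/156Z

The n-th cyclotomic polynomial Φ_628(x) is the minimal polynomial of zeta_628 over Q and has degree phi(628) = 312. So Q(zeta_628) is a degree-312 Galois extension with Galois group (Z/628Z)^*. By CRT, (Z/628Z)^* ≅ (Z/4Z)^* × (Z/157Z)^*. Each prime-power unit group is (Z/4Z)^* ≅ Z/2Z; (Z/157Z)^* ≅ Z/156Z. Hence Gal(Q(zeta_628)/Q) ≅ Z/2Z × Z/156Z.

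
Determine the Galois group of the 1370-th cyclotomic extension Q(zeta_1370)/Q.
|Gal(Q(zeta_1370)/Q)| = phi(1370) = 544; group ≅ (Z/1370Z)^* ≅ Z/4Z × Z/136Z

The n-th cyclotomic polynomial Φ_1370(x) is the minimal polynomial of zeta_1370 over Q and has degree phi(1370) = 544. So Q(zeta_1370) is a degree-544 Galois extension with Galois group (Z/1370Z)^*. By CRT, (Z/1370Z)^* ≅ (Z/2Z)^* × (Z/5Z)^* × (Z/137Z)^*. Each prime-power unit group is (Z/2Z)^* ≅ trivial group (order 1); (Z/5Z)^* ≅ Z/4Z; (Z/137Z)^* ≅ Z/136Z. Hence Gal(Q(zeta_1370)/Q) ≅ Z/4Z × Z/136Z.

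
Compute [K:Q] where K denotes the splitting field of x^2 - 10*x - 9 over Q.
[K:Q] = 2

The discriminant of x^2 + (-10)*x + (-9) is b^2 - 4c = 100 - (-36) = 136. Since 136 is not a perfect square in Q, the polynomial is irreducible over Q. Its two roots generate a degree-2 extension, so [K:Q] = 2.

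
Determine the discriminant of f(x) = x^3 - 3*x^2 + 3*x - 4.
Δ = -243

For x^3 + a x^2 + b x + c the discriminant is Δ = 18 a b c - 4 a^3 c + a^2 b^2 - 4 b^3 - 27 c^2.
Plug a = -3, b = 3, c = -4:
  18*(-3)*(3)*(-4) - 4*(-3)^3*(-4) + (-3)^2*(3)^2 - 4*(3)^3 - 27*(-4)^2
  = 648 + (-432) + 81 + (-108) + (-432)
  = -243.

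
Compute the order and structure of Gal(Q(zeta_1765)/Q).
|Gal(Q(zeta_1765)/Q)| = phi(1765) = 1408; group ≅ (Z/1765Z)^* ≅ Z/4Z × Z/352Z

The n-th cyclotomic polynomial Φ_1765(x) is the minimal polynomial of zeta_1765 over Q and has degree phi(1765) = 1408. So Q(zeta_1765) is a degree-1408 Galois extension with Galois group (Z/1765Z)^*. By CRT, (Z/1765Z)^* ≅ (Z/5Z)^* × (Z/353Z)^*. Each prime-power unit group is (Z/5Z)^* ≅ Z/4Z; (Z/353Z)^* ≅ Z/352Z. Hence Gal(Q(zeta_1765)/Q) ≅ Z/4Z × Z/352Z.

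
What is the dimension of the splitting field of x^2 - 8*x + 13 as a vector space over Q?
[K:Q] = 2

The discriminant of x^2 + (-8)*x + (13) is b^2 - 4c = 64 - (52) = 12. Since 12 is not a perfect square in Q, the polynomial is irreducible over Q. Its two roots generate a degree-2 extension, so [K:Q] = 2.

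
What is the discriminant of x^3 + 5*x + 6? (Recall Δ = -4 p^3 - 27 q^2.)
Δ = -1472

For a depressed cubic x^3 + p x + q the discriminant is Δ = -4 p^3 - 27 q^2 = -4*(5)^3 - 27*(6)^2 = -500 - 972 = -1472.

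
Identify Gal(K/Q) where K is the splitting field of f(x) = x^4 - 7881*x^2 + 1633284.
Gal(K/Q) = Z/2Z (cyclic of order 2)

f factors as (x^2 - 213)(x^2 - 7668), so the splitting field is K = Q(sqrt(213), sqrt(7668)). The squarefree part of 213 is 213 and the squarefree part of 7668 is also 213, so sqrt(213) and sqrt(7668) are both rational multiples of sqrt(213). Hence Q(sqrt(213)) = Q(sqrt(7668)) = Q(sqrt(213)), and the splitting field collapses to a single degree-2 extension with Galois group Z/2Z.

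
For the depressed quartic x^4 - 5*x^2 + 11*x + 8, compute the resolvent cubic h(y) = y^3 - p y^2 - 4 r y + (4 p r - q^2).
h(y) = y^3 + 5*y^2 - 32*y - 281

Identify coefficients: p = -5, q = 11, r = 8.
Plug into h(y) = y^3 - p y^2 - 4 r y + (4 p r - q^2):
  h(y) = y^3 - (-5) y^2 - 4*(8) y + (4*(-5)*(8) - (11)^2)
       = y^3 + (5) y^2 + (-32) y + (-281).
Simplifying: h(y) = y^3 + 5*y^2 - 32*y - 281.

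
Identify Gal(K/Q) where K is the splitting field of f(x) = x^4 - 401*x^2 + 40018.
Gal(K/Q) = V_4 (Klein four-group, Z/2Z × Z/2Z)

f factors as (x^2 - 214)(x^2 - 187), so the splitting field is K = Q(sqrt(214), sqrt(187)). The elements 214, 187, 40018 are all non-squares in Q, so sqrt(214) and sqrt(187) generate independent quadratic extensions. Thus [K:Q] = 4 and Gal(K/Q) is generated by the two order-2 automorphisms sqrt(214) ↦ -sqrt(214) and sqrt(187) ↦ -sqrt(187), giving V_4.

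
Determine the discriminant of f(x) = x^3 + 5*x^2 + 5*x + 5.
Δ = -800

For x^3 + a x^2 + b x + c the discriminant is Δ = 18 a b c - 4 a^3 c + a^2 b^2 - 4 b^3 - 27 c^2.
Plug a = 5, b = 5, c = 5:
  18*(5)*(5)*(5) - 4*(5)^3*(5) + (5)^2*(5)^2 - 4*(5)^3 - 27*(5)^2
  = 2250 + (-2500) + 625 + (-500) + (-675)
  = -800.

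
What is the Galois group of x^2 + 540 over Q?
Gal(K/Q) = Z/2Z (cyclic of order 2)

x^2 + 540 is irreducible over Q since -540 is not a rational square. The splitting field Q(sqrt(-540)) has degree 2 over Q, and its unique nontrivial automorphism is sqrt(-540) ↦ -sqrt(-540). Hence Gal(Q(sqrt(-540))/Q) = Z/2Z.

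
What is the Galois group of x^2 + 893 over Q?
Gal(K/Q) = Z/2Z (cyclic of order 2)

x^2 + 893 is irreducible over Q since -893 is not a rational square. The splitting field Q(sqrt(-893)) has degree 2 over Q, and its unique nontrivial automorphism is sqrt(-893) ↦ -sqrt(-893). Hence Gal(Q(sqrt(-893))/Q) = Z/2Z.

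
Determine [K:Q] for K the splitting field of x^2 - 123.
[K:Q] = 2

The polynomial x^2 - 123 is irreducible over Q since 123 is not a perfect square. Its splitting field is Q(sqrt(123)), which has degree 2 over Q.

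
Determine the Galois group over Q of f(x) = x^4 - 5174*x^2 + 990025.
Gal(K/Q) = Z/2Z (cyclic of order 2)

f factors as (x^2 - 4975)(x^2 - 199), so the splitting field is K = Q(sqrt(4975), sqrt(199)). The squarefree part of 4975 is 199 and the squarefree part of 199 is also 199, so sqrt(4975) and sqrt(199) are both rational multiples of sqrt(199). Hence Q(sqrt(4975)) = Q(sqrt(199)) = Q(sqrt(199)), and the splitting field collapses to a single degree-2 extension with Galois group Z/2Z.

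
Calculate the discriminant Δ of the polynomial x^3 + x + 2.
Δ = -112

For a depressed cubic x^3 + p x + q the discriminant is Δ = -4 p^3 - 27 q^2 = -4*(1)^3 - 27*(2)^2 = -4 - 108 = -112.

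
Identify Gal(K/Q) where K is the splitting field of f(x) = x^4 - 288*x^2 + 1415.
Gal(K/Q) = V_4 (Klein four-group, Z/2Z × Z/2Z)

f factors as (x^2 - 5)(x^2 - 283), so the splitting field is K = Q(sqrt(5), sqrt(283)). The elements 5, 283, 1415 are all non-squares in Q, so sqrt(5) and sqrt(283) generate independent quadratic extensions. Thus [K:Q] = 4 and Gal(K/Q) is generated by the two order-2 automorphisms sqrt(5) ↦ -sqrt(5) and sqrt(283) ↦ -sqrt(283), giving V_4.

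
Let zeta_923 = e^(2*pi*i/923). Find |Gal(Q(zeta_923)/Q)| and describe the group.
|Gal(Q(zeta_923)/Q)| = phi(923) = 840; group ≅ (Z/923Z)^* ≅ Z/12Z × Z/70Z

The n-th cyclotomic polynomial Φ_923(x) is the minimal polynomial of zeta_923 over Q and has degree phi(923) = 840. So Q(zeta_923) is a degree-840 Galois extension with Galois group (Z/923Z)^*. By CRT, (Z/923Z)^* ≅ (Z/13Z)^* × (Z/71Z)^*. Each prime-power unit group is (Z/13Z)^* ≅ Z/12Z; (Z/71Z)^* ≅ Z/70Z. Hence Gal(Q(zeta_923)/Q) ≅ Z/12Z × Z/70Z.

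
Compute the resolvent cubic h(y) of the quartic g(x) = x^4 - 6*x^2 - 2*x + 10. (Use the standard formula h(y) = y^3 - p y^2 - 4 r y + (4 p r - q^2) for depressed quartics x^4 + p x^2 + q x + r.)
h(y) = y^3 + 6*y^2 - 40*y - 244

Identify coefficients: p = -6, q = -2, r = 10.
Plug into h(y) = y^3 - p y^2 - 4 r y + (4 p r - q^2):
  h(y) = y^3 - (-6) y^2 - 4*(10) y + (4*(-6)*(10) - (-2)^2)
       = y^3 + (6) y^2 + (-40) y + (-244).
Simplifying: h(y) = y^3 + 6*y^2 - 40*y - 244.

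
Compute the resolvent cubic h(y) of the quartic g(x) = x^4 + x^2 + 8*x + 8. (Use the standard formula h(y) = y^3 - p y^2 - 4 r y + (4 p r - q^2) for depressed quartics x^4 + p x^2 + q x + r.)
h(y) = y^3 - y^2 - 32*y - 32

Identify coefficients: p = 1, q = 8, r = 8.
Plug into h(y) = y^3 - p y^2 - 4 r y + (4 p r - q^2):
  h(y) = y^3 - (1) y^2 - 4*(8) y + (4*(1)*(8) - (8)^2)
       = y^3 + (-1) y^2 + (-32) y + (-32).
Simplifying: h(y) = y^3 - y^2 - 32*y - 32.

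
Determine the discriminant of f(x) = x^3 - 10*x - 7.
Δ = 2677

For a depressed cubic x^3 + p x + q the discriminant is Δ = -4 p^3 - 27 q^2 = -4*(-10)^3 - 27*(-7)^2 = 4000 - 1323 = 2677.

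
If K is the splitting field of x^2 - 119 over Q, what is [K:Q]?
[K:Q] = 2

The polynomial x^2 - 119 is irreducible over Q since 119 is not a perfect square. Its splitting field is Q(sqrt(119)), which has degree 2 over Q.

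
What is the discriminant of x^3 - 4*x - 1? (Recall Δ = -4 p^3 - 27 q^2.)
Δ = 229

For a depressed cubic x^3 + p x + q the discriminant is Δ = -4 p^3 - 27 q^2 = -4*(-4)^3 - 27*(-1)^2 = 256 - 27 = 229.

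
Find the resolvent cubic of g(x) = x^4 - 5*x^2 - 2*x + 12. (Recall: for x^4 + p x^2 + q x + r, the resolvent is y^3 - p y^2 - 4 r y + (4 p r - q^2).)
h(y) = y^3 + 5*y^2 - 48*y - 244

Identify coefficients: p = -5, q = -2, r = 12.
Plug into h(y) = y^3 - p y^2 - 4 r y + (4 p r - q^2):
  h(y) = y^3 - (-5) y^2 - 4*(12) y + (4*(-5)*(12) - (-2)^2)
       = y^3 + (5) y^2 + (-48) y + (-244).
Simplifying: h(y) = y^3 + 5*y^2 - 48*y - 244.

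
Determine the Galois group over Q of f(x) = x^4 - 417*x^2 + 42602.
Gal(K/Q) = V_4 (Klein four-group, Z/2Z × Z/2Z)

f factors as (x^2 - 179)(x^2 - 238), so the splitting field is K = Q(sqrt(179), sqrt(238)). The elements 179, 238, 42602 are all non-squares in Q, so sqrt(179) and sqrt(238) generate independent quadratic extensions. Thus [K:Q] = 4 and Gal(K/Q) is generated by the two order-2 automorphisms sqrt(179) ↦ -sqrt(179) and sqrt(238) ↦ -sqrt(238), giving V_4.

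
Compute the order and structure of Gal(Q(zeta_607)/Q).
|Gal(Q(zeta_607)/Q)| = phi(607) = 606; group ≅ (Z/607Z)^* ≅ Z/606Z

The n-th cyclotomic polynomial Φ_607(x) is the minimal polynomial of zeta_607 over Q and has degree phi(607) = 606. So Q(zeta_607) is a degree-606 Galois extension with Galois group (Z/607Z)^*. (Z/607Z)^* is cyclic since 607 is an odd prime power (or 4). Hence Gal(Q(zeta_607)/Q) ≅ Z/606Z.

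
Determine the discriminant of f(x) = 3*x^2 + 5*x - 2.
Δ = 49

For a quadratic a x^2 + b x + c the discriminant is Δ = b^2 - 4ac = (5)^2 - 4*(3)*(-2) = 25 - (-24) = 49.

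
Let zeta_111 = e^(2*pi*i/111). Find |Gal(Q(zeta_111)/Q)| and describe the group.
|Gal(Q(zeta_111)/Q)| = phi(111) = 72; group ≅ (Z/111Z)^* ≅ Z/2Z × Z/36Z

The n-th cyclotomic polynomial Φ_111(x) is the minimal polynomial of zeta_111 over Q and has degree phi(111) = 72. So Q(zeta_111) is a degree-72 Galois extension with Galois group (Z/111Z)^*. By CRT, (Z/111Z)^* ≅ (Z/3Z)^* × (Z/37Z)^*. Each prime-power unit group is (Z/3Z)^* ≅ Z/2Z; (Z/37Z)^* ≅ Z/36Z. Hence Gal(Q(zeta_111)/Q) ≅ Z/2Z × Z/36Z.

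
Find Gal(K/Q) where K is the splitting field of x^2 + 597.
Gal(K/Q) = Z/2Z (cyclic of order 2)

x^2 + 597 is irreducible over Q since -597 is not a rational square. The splitting field Q(sqrt(-597)) has degree 2 over Q, and its unique nontrivial automorphism is sqrt(-597) ↦ -sqrt(-597). Hence Gal(Q(sqrt(-597))/Q) = Z/2Z.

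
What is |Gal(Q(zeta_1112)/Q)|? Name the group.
|Gal(Q(zeta_1112)/Q)| = phi(1112) = 552; group ≅ (Z/1112Z)^* ≅ Z/2Z × Z/2Z × Z/138Z

The n-th cyclotomic polynomial Φ_1112(x) is the minimal polynomial of zeta_1112 over Q and has degree phi(1112) = 552. So Q(zeta_1112) is a degree-552 Galois extension with Galois group (Z/1112Z)^*. By CRT, (Z/1112Z)^* ≅ (Z/8Z)^* × (Z/139Z)^*. Each prime-power unit group is (Z/8Z)^* ≅ Z/2Z × Z/2Z; (Z/139Z)^* ≅ Z/138Z. Hence Gal(Q(zeta_1112)/Q) ≅ Z/2Z × Z/2Z × Z/138Z.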